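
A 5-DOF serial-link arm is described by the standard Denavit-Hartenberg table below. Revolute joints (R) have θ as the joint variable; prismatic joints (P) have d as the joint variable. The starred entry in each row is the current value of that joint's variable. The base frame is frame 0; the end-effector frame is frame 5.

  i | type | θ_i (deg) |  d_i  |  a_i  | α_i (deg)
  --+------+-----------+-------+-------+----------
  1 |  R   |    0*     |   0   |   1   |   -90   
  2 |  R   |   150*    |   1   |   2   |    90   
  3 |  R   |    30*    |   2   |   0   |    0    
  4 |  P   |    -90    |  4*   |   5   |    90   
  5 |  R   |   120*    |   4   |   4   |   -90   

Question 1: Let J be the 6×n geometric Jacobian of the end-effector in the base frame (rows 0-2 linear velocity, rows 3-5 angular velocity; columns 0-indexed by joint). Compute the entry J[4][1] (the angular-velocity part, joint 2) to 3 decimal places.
1.000

axis z_1 = (0.0000,1.0000,0.0000); lever o_n−o_1 = (4.7010,-3.5981,-8.2141)
cross product → J_v[:, 1] = (-8.2141,0.0000,-4.7010)
J_ω[:, 1] = z_1
entry J[4][1] = 1.0000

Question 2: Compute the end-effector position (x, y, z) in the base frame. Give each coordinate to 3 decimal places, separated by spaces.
5.701 -3.598 -8.214

after link 1: o_1 = (1.0000, 0.0000, 0.0000)
after link 2: o_2 = (-0.7321, 1.0000, -1.0000)
after link 3: o_3 = (0.2679, 1.0000, -2.7321)
after link 4: o_4 = (0.1029, -3.3301, -7.4462)
after link 5: o_5 = (5.7010, -3.5981, -8.2141)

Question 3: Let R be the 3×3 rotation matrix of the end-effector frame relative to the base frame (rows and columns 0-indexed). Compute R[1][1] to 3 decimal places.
0.500

End-effector y-axis (col 1 of R) = (-0.7500,0.5000,-0.4330)
R[1][1] = 0.5000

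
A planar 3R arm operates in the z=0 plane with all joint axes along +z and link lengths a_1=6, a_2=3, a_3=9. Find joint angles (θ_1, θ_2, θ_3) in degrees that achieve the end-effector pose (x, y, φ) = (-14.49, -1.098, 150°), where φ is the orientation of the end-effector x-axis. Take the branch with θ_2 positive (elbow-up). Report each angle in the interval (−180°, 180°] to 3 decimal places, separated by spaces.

wrist centre = target − a_3·(cos φ, sin φ) = (-6.6958, -5.5980)
cos θ_2 = (76.1710−6²−3²)/(2·6·3) = 0.8659; θ_2 = 30.0190° (elbow-up)
β = atan2(-5.5980,-6.6958) = -140.1027°; ψ = atan2(1.5009,8.5976) = 9.9022°
θ_1 = β − ψ = -150.0049°
θ_3 = φ − θ_1 − θ_2 = -90.0141° (wrapped to (-180°,180°])

-150.005 30.019 -90.014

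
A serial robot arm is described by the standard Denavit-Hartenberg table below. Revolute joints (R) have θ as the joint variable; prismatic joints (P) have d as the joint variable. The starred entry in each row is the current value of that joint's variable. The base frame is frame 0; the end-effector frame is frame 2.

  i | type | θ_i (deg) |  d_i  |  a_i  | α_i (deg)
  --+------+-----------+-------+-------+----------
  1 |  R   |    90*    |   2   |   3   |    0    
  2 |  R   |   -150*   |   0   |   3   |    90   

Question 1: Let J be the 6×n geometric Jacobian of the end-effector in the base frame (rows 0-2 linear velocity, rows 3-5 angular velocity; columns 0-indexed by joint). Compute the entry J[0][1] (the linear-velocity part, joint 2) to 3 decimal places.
axis z_1 = (0.0000,0.0000,1.0000); lever o_n−o_1 = (1.5000,-2.5981,0.0000)
cross product → J_v[:, 1] = (2.5981,1.5000,-0.0000)
J_ω[:, 1] = z_1
entry J[0][1] = 2.5981

2.598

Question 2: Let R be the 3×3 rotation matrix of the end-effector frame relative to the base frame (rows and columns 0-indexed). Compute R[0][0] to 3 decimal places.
0.500

End-effector x-axis (col 0 of R) = (0.5000,-0.8660,0.0000)
R[0][0] = 0.5000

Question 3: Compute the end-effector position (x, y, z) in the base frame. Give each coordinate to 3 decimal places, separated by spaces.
after link 1: o_1 = (0.0000, 3.0000, 2.0000)
after link 2: o_2 = (1.5000, 0.4019, 2.0000)

1.500 0.402 2.000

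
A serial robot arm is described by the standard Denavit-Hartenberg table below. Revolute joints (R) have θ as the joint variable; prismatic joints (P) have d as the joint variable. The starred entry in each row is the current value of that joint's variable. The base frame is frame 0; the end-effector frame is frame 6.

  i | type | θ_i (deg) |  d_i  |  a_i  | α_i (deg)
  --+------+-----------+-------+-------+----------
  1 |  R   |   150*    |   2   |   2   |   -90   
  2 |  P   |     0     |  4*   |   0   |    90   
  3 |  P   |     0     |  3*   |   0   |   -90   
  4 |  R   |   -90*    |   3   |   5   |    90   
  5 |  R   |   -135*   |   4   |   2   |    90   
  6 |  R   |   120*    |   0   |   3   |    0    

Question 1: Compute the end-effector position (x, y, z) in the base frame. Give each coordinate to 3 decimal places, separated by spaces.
after link 1: o_1 = (-1.7321, 1.0000, 2.0000)
after link 2: o_2 = (-3.7321, -2.4641, 2.0000)
after link 3: o_3 = (-3.7321, -2.4641, 5.0000)
after link 4: o_4 = (-5.2321, -5.0622, 10.0000)
after link 5: o_5 = (-1.0608, -5.8374, 8.5858)
after link 6: o_6 = (0.6588, -8.0550, 9.6464)

0.659 -8.055 9.646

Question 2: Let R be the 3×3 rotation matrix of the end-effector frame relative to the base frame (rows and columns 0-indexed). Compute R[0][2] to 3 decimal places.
-0.354

End-effector z-axis (col 2 of R) = (-0.3536,-0.6124,-0.7071)
R[0][2] = -0.3536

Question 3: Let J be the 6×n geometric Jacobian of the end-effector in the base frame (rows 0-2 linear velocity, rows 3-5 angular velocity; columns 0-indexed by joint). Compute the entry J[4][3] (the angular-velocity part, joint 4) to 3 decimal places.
axis z_3 = (-0.5000,-0.8660,0.0000); lever o_n−o_3 = (4.3909,-5.5909,4.6464)
cross product → J_v[:, 3] = (-4.0239,2.3232,6.5981)
J_ω[:, 3] = z_3
entry J[4][3] = -0.8660

-0.866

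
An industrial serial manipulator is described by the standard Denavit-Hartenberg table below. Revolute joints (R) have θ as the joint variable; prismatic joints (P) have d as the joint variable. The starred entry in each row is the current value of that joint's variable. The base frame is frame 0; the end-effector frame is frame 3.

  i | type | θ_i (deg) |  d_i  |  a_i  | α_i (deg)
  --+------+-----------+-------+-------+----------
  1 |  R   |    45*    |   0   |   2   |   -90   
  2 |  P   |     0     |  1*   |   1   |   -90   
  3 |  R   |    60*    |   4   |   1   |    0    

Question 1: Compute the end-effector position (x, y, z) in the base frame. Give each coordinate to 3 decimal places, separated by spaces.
2.380 2.570 -4.000

after link 1: o_1 = (1.4142, 1.4142, 0.0000)
after link 2: o_2 = (1.4142, 2.8284, 0.0000)
after link 3: o_3 = (2.3801, 2.5696, -4.0000)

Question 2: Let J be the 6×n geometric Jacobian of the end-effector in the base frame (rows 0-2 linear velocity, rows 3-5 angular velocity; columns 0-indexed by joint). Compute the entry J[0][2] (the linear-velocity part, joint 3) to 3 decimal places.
-0.259

axis z_2 = (-0.0000,0.0000,-1.0000); lever o_n−o_2 = (0.9659,-0.2588,-4.0000)
cross product → J_v[:, 2] = (-0.2588,-0.9659,-0.0000)
J_ω[:, 2] = z_2
entry J[0][2] = -0.2588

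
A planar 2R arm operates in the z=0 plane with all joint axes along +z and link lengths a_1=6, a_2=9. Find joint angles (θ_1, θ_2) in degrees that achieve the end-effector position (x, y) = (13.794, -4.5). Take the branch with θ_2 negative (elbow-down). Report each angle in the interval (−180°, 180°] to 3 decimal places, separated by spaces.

cos θ_2 = (210.5244−6²−9²)/(2·6·9) = 0.8660; θ_2 = -30.0067° (elbow-down)
β = atan2(-4.5000,13.7940) = -18.0678°; ψ = atan2(-4.5009,13.7937) = -18.0716°
θ_1 = β − ψ = 0.0038°

0.004 -30.007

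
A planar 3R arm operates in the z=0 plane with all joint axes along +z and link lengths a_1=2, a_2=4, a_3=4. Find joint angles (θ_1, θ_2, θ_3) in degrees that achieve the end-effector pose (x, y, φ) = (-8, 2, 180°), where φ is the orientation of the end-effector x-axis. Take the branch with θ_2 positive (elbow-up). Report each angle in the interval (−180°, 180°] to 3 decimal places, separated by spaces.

90.000 90.000 0.000

wrist centre = target − a_3·(cos φ, sin φ) = (-4.0000, 2.0000)
cos θ_2 = (20.0000−2²−4²)/(2·2·4) = 0.0000; θ_2 = 90.0000° (elbow-up)
β = atan2(2.0000,-4.0000) = 153.4349°; ψ = atan2(4.0000,2.0000) = 63.4349°
θ_1 = β − ψ = 90.0000°
θ_3 = φ − θ_1 − θ_2 = 0.0000° (wrapped to (-180°,180°])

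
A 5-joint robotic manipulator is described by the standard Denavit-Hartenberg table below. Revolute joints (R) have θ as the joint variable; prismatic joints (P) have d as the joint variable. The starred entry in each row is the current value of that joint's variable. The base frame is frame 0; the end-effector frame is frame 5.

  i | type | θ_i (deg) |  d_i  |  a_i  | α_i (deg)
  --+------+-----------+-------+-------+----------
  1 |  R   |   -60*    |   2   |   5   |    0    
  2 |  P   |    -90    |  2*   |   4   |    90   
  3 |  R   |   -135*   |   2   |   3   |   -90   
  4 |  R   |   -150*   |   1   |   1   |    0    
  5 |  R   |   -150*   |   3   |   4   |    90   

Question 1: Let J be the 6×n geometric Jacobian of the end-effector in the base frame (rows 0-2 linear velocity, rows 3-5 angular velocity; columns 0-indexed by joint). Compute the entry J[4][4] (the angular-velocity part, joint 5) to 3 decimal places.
axis z_4 = (-0.6124,-0.3536,-0.7071); lever o_n−o_4 = (1.1197,-3.3536,-3.5355)
cross product → J_v[:, 4] = (-1.1213,-2.9568,2.4495)
J_ω[:, 4] = z_4
entry J[4][4] = -0.3536

-0.354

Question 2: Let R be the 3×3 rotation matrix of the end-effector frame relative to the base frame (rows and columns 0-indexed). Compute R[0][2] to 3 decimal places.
End-effector z-axis (col 2 of R) = (0.2803,0.7392,-0.6124)
R[0][2] = 0.2803

0.280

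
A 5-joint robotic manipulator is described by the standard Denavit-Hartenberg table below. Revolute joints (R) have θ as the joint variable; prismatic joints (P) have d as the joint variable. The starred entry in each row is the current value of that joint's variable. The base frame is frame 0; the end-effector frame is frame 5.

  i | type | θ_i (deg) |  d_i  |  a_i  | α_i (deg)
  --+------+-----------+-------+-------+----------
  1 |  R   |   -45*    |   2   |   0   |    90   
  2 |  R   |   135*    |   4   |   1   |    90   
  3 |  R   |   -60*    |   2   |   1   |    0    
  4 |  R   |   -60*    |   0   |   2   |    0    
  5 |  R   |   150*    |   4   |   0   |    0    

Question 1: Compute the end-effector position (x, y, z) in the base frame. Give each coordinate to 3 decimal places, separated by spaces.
after link 1: o_1 = (0.0000, 0.0000, 2.0000)
after link 2: o_2 = (-3.3284, -2.3284, 2.7071)
after link 3: o_3 = (-1.9661, -2.4661, 4.4749)
after link 4: o_4 = (-0.2413, -1.7413, 3.7678)
after link 5: o_5 = (1.7587, -3.7413, 6.5962)

1.759 -3.741 6.596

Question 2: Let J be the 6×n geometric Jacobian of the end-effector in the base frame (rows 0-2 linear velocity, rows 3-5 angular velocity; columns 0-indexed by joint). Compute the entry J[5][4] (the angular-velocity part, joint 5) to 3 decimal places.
0.707

axis z_4 = (0.5000,-0.5000,0.7071); lever o_n−o_4 = (2.0000,-2.0000,2.8284)
cross product → J_v[:, 4] = (0.0000,0.0000,0.0000)
J_ω[:, 4] = z_4
entry J[5][4] = 0.7071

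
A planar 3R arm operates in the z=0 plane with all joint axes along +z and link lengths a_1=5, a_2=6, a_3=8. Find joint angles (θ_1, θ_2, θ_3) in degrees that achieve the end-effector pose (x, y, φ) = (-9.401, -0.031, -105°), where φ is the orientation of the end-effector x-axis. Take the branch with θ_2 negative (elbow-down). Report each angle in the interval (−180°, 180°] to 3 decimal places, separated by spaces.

wrist centre = target − a_3·(cos φ, sin φ) = (-7.3304, 7.6964)
cos θ_2 = (112.9701−5²−6²)/(2·5·6) = 0.8662; θ_2 = -29.9835° (elbow-down)
β = atan2(7.6964,-7.3304) = 133.6049°; ψ = atan2(-2.9985,10.1970) = -16.3864°
θ_1 = β − ψ = 149.9913°
θ_3 = φ − θ_1 − θ_2 = 134.9923° (wrapped to (-180°,180°])

149.991 -29.984 134.992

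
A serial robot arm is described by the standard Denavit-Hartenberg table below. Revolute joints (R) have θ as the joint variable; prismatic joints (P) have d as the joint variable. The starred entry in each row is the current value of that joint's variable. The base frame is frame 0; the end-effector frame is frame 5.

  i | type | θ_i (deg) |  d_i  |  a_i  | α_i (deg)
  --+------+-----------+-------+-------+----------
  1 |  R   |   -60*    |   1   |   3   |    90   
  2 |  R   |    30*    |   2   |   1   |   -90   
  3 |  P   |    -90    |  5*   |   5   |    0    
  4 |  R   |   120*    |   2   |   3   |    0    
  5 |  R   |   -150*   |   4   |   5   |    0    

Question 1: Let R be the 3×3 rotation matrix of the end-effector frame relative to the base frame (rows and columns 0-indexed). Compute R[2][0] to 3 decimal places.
-0.250

End-effector x-axis (col 0 of R) = (-0.9665,-0.0580,-0.2500)
R[2][0] = -0.2500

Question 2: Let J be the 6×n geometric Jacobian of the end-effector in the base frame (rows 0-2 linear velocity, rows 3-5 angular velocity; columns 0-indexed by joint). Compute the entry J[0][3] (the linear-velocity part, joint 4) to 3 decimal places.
axis z_3 = (-0.2500,0.4330,0.8660); lever o_n−o_3 = (-3.9085,1.1095,5.2452)
cross product → J_v[:, 3] = (1.3104,-2.0736,1.4151)
J_ω[:, 3] = z_3
entry J[0][3] = 1.3104

1.310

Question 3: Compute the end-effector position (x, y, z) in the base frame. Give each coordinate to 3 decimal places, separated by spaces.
-9.288 -3.574 11.075

after link 1: o_1 = (1.5000, -2.5981, 1.0000)
after link 2: o_2 = (0.2010, -4.3481, 1.5000)
after link 3: o_3 = (-5.3792, -4.6830, 5.8301)
after link 4: o_4 = (-3.4551, -5.0155, 8.8612)
after link 5: o_5 = (-9.2877, -3.5736, 11.0753)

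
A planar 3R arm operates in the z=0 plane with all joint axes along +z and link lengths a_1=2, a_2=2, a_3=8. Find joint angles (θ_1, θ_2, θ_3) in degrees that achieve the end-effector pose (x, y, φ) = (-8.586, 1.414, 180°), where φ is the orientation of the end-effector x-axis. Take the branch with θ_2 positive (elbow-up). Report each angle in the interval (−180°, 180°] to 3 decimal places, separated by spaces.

45.009 135.004 -0.012

wrist centre = target − a_3·(cos φ, sin φ) = (-0.5860, 1.4140)
cos θ_2 = (2.3428−2²−2²)/(2·2·2) = -0.7072; θ_2 = 135.0036° (elbow-up)
β = atan2(1.4140,-0.5860) = 112.5104°; ψ = atan2(1.4141,0.5857) = 67.5018°
θ_1 = β − ψ = 45.0087°
θ_3 = φ − θ_1 − θ_2 = -0.0122° (wrapped to (-180°,180°])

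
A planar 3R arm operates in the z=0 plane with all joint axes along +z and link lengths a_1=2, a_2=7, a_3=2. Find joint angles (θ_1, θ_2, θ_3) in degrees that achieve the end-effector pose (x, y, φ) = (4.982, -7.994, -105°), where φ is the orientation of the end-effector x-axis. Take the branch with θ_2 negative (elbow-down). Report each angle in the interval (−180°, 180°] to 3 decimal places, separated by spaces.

0.007 -60.010 -44.997

wrist centre = target − a_3·(cos φ, sin φ) = (5.4996, -6.0621)
cos θ_2 = (66.9957−2²−7²)/(2·2·7) = 0.4998; θ_2 = -60.0103° (elbow-down)
β = atan2(-6.0621,5.4996) = -47.7854°; ψ = atan2(-6.0628,5.4989) = -47.7922°
θ_1 = β − ψ = 0.0068°
θ_3 = φ − θ_1 − θ_2 = -44.9966° (wrapped to (-180°,180°])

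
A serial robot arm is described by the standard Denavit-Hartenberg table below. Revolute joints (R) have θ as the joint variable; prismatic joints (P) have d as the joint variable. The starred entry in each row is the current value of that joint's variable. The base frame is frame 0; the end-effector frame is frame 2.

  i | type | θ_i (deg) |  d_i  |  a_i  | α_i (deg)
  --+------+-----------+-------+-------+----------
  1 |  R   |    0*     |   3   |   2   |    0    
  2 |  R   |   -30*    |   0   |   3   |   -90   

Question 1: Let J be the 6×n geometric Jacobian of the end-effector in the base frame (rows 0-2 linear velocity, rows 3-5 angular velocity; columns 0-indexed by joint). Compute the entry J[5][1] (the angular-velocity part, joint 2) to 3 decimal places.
1.000

axis z_1 = (0.0000,0.0000,1.0000); lever o_n−o_1 = (2.5981,-1.5000,0.0000)
cross product → J_v[:, 1] = (1.5000,2.5981,-0.0000)
J_ω[:, 1] = z_1
entry J[5][1] = 1.0000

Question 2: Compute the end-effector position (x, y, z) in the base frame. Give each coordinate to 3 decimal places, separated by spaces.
4.598 -1.500 3.000

after link 1: o_1 = (2.0000, 0.0000, 3.0000)
after link 2: o_2 = (4.5981, -1.5000, 3.0000)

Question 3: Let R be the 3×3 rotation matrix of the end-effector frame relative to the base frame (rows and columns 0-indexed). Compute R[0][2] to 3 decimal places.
0.500

End-effector z-axis (col 2 of R) = (0.5000,0.8660,0.0000)
R[0][2] = 0.5000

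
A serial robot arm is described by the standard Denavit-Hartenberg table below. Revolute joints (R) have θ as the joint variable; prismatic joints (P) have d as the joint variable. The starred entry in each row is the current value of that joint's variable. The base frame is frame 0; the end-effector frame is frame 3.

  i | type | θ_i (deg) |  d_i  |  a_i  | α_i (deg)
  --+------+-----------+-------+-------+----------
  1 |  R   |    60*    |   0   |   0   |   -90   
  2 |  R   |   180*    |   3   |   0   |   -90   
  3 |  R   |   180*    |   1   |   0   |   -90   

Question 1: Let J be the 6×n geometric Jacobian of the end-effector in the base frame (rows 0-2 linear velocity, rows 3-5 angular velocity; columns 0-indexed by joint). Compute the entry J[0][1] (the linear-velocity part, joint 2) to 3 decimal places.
axis z_1 = (-0.8660,0.5000,0.0000); lever o_n−o_1 = (-2.5981,1.5000,1.0000)
cross product → J_v[:, 1] = (0.5000,0.8660,0.0000)
J_ω[:, 1] = z_1
entry J[0][1] = 0.5000

0.500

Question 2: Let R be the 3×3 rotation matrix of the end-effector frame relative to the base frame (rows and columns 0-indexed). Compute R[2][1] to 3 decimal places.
End-effector y-axis (col 1 of R) = (0.0000,0.0000,-1.0000)
R[2][1] = -1.0000

-1.000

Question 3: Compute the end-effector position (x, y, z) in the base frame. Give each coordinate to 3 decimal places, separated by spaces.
after link 1: o_1 = (0.0000, 0.0000, 0.0000)
after link 2: o_2 = (-2.5981, 1.5000, 0.0000)
after link 3: o_3 = (-2.5981, 1.5000, 1.0000)

-2.598 1.500 1.000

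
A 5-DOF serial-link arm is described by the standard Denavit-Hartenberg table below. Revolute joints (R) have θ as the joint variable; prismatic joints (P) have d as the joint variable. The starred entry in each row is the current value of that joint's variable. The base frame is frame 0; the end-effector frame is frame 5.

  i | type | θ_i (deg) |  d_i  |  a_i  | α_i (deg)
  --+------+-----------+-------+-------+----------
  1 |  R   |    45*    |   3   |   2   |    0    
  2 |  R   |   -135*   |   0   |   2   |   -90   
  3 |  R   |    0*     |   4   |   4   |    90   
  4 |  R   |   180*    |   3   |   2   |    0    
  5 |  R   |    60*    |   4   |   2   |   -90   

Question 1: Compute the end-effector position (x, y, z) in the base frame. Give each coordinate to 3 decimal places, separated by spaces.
3.682 -1.586 10.000

after link 1: o_1 = (1.4142, 1.4142, 3.0000)
after link 2: o_2 = (1.4142, -0.5858, 3.0000)
after link 3: o_3 = (5.4142, -4.5858, 3.0000)
after link 4: o_4 = (5.4142, -2.5858, 6.0000)
after link 5: o_5 = (3.6822, -1.5858, 10.0000)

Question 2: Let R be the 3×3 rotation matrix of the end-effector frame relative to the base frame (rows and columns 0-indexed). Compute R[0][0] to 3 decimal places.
-0.866

End-effector x-axis (col 0 of R) = (-0.8660,0.5000,0.0000)
R[0][0] = -0.8660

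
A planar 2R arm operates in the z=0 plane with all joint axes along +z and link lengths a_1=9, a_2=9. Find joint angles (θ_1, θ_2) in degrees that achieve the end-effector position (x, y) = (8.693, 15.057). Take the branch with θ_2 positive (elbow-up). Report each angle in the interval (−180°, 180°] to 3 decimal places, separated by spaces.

cos θ_2 = (302.2815−9²−9²)/(2·9·9) = 0.8659; θ_2 = 30.0103° (elbow-up)
β = atan2(15.0570,8.6930) = 60.0005°; ψ = atan2(4.5014,16.7934) = 15.0052°
θ_1 = β − ψ = 44.9953°

44.995 30.010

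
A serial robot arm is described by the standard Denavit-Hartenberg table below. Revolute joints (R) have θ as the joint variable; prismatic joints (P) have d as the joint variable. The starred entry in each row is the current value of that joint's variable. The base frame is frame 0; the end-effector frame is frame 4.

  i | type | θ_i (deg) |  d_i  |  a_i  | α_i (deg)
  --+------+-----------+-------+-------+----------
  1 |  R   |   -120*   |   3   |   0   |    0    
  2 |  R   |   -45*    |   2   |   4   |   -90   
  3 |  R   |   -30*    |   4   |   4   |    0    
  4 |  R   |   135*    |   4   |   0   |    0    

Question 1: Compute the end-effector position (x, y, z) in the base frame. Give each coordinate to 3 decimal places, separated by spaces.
after link 1: o_1 = (0.0000, 0.0000, 3.0000)
after link 2: o_2 = (-3.8637, -1.0353, 5.0000)
after link 3: o_3 = (-6.1745, -5.7956, 7.0000)
after link 4: o_4 = (-5.1392, -9.6593, 7.0000)

-5.139 -9.659 7.000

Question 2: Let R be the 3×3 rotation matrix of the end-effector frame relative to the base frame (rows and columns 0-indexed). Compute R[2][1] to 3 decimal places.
End-effector y-axis (col 1 of R) = (0.9330,0.2500,0.2588)
R[2][1] = 0.2588

0.259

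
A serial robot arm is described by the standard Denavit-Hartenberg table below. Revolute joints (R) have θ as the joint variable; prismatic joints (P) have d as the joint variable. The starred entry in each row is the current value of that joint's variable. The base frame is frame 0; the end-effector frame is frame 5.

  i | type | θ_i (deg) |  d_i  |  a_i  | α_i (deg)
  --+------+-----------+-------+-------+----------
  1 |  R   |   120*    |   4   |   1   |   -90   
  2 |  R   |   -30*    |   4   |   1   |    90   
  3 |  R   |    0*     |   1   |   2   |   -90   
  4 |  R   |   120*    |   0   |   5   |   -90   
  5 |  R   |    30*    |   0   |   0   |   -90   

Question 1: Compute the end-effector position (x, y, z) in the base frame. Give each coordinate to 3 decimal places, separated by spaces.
after link 1: o_1 = (-0.5000, 0.8660, 4.0000)
after link 2: o_2 = (-4.3971, -0.3840, 4.5000)
after link 3: o_3 = (-5.0131, 0.6830, 6.3660)
after link 4: o_4 = (-5.0131, 0.6830, 1.3660)
after link 5: o_5 = (-5.0131, 0.6830, 1.3660)

-5.013 0.683 1.366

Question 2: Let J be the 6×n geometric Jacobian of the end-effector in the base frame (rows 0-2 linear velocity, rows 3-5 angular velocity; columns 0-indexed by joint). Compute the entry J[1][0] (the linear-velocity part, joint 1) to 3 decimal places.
-5.013

axis z_0 = ẑ; lever o_n−o_0 = (-5.0131,0.6830,1.3660)
cross product → J_v[:, 0] = (-0.6830,-5.0131,0.0000)
J_ω[:, 0] = z_0
entry J[1][0] = -5.0131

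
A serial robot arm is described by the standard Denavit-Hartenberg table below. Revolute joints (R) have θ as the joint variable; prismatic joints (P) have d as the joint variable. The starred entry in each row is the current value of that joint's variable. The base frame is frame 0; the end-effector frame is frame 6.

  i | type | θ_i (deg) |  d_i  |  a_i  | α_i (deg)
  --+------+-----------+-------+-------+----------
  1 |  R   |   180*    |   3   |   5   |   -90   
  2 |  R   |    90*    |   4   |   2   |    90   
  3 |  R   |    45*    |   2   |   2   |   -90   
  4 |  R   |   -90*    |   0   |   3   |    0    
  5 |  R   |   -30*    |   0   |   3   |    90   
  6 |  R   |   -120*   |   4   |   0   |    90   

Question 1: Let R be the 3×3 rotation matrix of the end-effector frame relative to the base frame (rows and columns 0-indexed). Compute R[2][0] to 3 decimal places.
End-effector x-axis (col 0 of R) = (0.4330,0.4356,-0.7891)
R[2][0] = -0.7891

-0.789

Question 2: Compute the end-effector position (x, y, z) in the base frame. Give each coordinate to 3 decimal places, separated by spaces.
after link 1: o_1 = (-5.0000, 0.0000, 3.0000)
after link 2: o_2 = (-5.0000, -4.0000, 1.0000)
after link 3: o_3 = (-7.0000, -5.4142, -0.4142)
after link 4: o_4 = (-10.0000, -5.4142, -0.4142)
after link 5: o_5 = (-12.5981, -4.3536, 0.6464)
after link 6: o_6 = (-10.5981, -1.9041, 3.0959)

-10.598 -1.904 3.096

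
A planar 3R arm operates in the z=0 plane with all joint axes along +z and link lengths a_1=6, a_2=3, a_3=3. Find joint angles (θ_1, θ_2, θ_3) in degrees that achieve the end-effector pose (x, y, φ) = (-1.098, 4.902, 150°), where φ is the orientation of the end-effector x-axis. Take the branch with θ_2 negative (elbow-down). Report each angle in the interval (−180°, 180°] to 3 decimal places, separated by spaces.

wrist centre = target − a_3·(cos φ, sin φ) = (1.5001, 3.4020)
cos θ_2 = (13.8238−6²−3²)/(2·6·3) = -0.8660; θ_2 = -149.9976° (elbow-down)
β = atan2(3.4020,1.5001) = 66.2054°; ψ = atan2(-1.5001,3.4020) = -23.7951°
θ_1 = β − ψ = 90.0005°
θ_3 = φ − θ_1 − θ_2 = -150.0029° (wrapped to (-180°,180°])

90.001 -149.998 -150.003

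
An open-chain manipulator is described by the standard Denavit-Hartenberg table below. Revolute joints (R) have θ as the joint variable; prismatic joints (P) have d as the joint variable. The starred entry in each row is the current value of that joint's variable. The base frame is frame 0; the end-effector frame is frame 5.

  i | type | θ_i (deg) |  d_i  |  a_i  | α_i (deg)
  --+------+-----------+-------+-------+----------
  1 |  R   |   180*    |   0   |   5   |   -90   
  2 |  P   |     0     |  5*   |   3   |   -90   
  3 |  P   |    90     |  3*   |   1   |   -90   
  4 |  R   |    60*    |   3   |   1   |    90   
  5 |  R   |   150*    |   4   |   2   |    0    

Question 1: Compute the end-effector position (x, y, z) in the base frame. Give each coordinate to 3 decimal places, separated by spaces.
after link 1: o_1 = (-5.0000, 0.0000, 0.0000)
after link 2: o_2 = (-8.0000, -5.0000, 0.0000)
after link 3: o_3 = (-8.0000, -4.0000, -3.0000)
after link 4: o_4 = (-5.0000, -3.5000, -2.1340)
after link 5: o_5 = (-4.0000, -0.9019, -5.6340)

-4.000 -0.902 -5.634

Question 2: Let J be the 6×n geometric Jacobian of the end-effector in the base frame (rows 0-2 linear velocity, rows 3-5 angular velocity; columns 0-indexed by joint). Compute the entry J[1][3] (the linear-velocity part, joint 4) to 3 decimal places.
2.634

axis z_3 = (1.0000,-0.0000,-0.0000); lever o_n−o_3 = (4.0000,3.0981,-2.6340)
cross product → J_v[:, 3] = (0.0000,2.6340,3.0981)
J_ω[:, 3] = z_3
entry J[1][3] = 2.6340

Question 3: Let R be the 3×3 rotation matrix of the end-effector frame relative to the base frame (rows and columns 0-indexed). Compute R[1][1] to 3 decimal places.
End-effector y-axis (col 1 of R) = (-0.8660,-0.2500,-0.4330)
R[1][1] = -0.2500

-0.250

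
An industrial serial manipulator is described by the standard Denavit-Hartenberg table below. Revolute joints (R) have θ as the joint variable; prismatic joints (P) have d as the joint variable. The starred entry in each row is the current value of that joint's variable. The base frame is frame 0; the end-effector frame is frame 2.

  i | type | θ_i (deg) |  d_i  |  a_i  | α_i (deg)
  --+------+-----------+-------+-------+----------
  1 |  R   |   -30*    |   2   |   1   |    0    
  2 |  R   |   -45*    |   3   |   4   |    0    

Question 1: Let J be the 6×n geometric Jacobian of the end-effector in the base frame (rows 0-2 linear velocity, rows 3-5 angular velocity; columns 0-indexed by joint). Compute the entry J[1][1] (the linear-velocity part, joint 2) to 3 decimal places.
axis z_1 = (0.0000,0.0000,1.0000); lever o_n−o_1 = (1.0353,-3.8637,3.0000)
cross product → J_v[:, 1] = (3.8637,1.0353,-0.0000)
J_ω[:, 1] = z_1
entry J[1][1] = 1.0353

1.035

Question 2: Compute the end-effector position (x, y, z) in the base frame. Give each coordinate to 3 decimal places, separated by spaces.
1.901 -4.364 5.000

after link 1: o_1 = (0.8660, -0.5000, 2.0000)
after link 2: o_2 = (1.9013, -4.3637, 5.0000)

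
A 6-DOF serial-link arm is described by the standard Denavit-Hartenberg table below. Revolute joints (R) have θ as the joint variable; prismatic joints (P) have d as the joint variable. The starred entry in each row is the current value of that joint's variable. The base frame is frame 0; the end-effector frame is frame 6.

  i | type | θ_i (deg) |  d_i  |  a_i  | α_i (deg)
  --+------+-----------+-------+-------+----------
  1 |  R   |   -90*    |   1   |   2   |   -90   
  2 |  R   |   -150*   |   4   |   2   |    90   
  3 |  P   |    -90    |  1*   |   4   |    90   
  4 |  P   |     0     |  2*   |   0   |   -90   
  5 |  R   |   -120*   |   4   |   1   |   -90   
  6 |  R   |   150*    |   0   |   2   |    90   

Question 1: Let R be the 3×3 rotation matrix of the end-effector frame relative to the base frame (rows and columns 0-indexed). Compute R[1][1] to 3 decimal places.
End-effector y-axis (col 1 of R) = (-0.8660,-0.4330,-0.2500)
R[1][1] = -0.4330

-0.433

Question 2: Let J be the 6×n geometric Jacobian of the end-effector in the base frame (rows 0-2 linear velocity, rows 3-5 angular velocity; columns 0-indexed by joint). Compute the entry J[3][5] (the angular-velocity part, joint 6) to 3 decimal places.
-0.866

axis z_5 = (-0.8660,-0.4330,-0.2500); lever o_n−o_5 = (-0.8660,0.7990,1.6160)
cross product → J_v[:, 5] = (-0.5000,1.6160,-1.0670)
J_ω[:, 5] = z_5
entry J[3][5] = -0.8660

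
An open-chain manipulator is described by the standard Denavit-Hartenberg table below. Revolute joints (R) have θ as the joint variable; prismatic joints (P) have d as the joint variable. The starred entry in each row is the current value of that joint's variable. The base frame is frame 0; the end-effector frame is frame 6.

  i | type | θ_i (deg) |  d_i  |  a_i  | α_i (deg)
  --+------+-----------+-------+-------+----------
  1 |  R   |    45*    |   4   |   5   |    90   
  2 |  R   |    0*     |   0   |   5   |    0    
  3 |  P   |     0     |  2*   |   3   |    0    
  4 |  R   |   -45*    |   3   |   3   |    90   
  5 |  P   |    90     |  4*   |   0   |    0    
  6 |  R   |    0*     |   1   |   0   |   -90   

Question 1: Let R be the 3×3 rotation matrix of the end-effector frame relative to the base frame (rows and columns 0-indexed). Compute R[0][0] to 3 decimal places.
End-effector x-axis (col 0 of R) = (0.7071,-0.7071,0.0000)
R[0][0] = 0.7071

0.707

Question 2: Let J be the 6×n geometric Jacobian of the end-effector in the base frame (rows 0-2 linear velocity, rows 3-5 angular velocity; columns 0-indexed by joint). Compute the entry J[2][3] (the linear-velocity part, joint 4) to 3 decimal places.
-1.414

axis z_3 = (0.7071,-0.7071,0.0000); lever o_n−o_3 = (1.1213,-3.1213,-5.6569)
cross product → J_v[:, 3] = (4.0000,4.0000,-1.4142)
J_ω[:, 3] = z_3
entry J[2][3] = -1.4142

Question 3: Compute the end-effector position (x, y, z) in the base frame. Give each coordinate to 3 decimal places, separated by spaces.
after link 1: o_1 = (3.5355, 3.5355, 4.0000)
after link 2: o_2 = (7.0711, 7.0711, 4.0000)
after link 3: o_3 = (10.6066, 7.7782, 4.0000)
after link 4: o_4 = (14.2279, 7.1569, 1.8787)
after link 5: o_5 = (12.2279, 5.1569, -0.9497)
after link 6: o_6 = (11.7279, 4.6569, -1.6569)

11.728 4.657 -1.657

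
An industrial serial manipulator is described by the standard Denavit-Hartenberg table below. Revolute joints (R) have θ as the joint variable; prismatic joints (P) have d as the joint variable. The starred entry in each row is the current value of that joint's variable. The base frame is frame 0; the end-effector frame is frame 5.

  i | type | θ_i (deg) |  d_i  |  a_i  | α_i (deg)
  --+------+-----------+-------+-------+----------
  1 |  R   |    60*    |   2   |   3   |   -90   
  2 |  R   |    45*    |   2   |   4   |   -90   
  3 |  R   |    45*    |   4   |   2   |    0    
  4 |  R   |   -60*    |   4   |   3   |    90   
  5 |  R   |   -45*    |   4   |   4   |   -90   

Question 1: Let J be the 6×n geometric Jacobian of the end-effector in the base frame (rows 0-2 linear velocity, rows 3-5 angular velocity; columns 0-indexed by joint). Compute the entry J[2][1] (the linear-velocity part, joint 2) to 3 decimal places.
axis z_1 = (-0.8660,0.5000,0.0000); lever o_n−o_1 = (-3.4496,5.9412,-10.7341)
cross product → J_v[:, 1] = (-5.3671,-9.2960,-3.4204)
J_ω[:, 1] = z_1
entry J[2][1] = -3.4204

-3.420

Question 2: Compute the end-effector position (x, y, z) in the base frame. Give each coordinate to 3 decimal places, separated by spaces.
after link 1: o_1 = (1.5000, 2.5981, 2.0000)
after link 2: o_2 = (1.1822, 6.0476, -0.8284)
after link 3: o_3 = (1.4927, 3.7570, -4.6569)
after link 4: o_4 = (0.4306, 3.4703, -9.5343)
after link 5: o_5 = (-1.9496, 8.5392, -8.7341)

-1.950 8.539 -8.734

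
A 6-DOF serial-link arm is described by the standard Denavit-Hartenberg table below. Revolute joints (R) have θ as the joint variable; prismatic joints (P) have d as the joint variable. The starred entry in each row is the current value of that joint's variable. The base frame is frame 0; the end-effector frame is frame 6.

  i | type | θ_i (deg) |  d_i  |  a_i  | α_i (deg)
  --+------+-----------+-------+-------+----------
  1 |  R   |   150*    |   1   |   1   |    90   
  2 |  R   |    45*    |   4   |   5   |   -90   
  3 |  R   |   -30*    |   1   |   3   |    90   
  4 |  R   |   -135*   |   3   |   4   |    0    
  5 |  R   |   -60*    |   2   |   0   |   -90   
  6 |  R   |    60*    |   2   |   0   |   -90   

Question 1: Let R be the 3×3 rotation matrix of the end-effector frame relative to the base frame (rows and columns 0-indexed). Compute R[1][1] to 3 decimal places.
End-effector y-axis (col 1 of R) = (0.5190,-0.1502,0.8415)
R[1][1] = -0.1502

-0.150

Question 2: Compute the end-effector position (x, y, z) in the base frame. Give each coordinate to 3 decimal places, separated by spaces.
-0.438 9.672 -0.103

after link 1: o_1 = (-0.8660, 0.5000, 1.0000)
after link 2: o_2 = (-1.9279, 5.7319, 4.5355)
after link 3: o_3 = (-2.1565, 7.5959, 7.0798)
after link 4: o_4 = (-0.8781, 8.2248, 2.2870)
after link 5: o_5 = (0.6003, 9.3713, 1.5799)
after link 6: o_6 = (-0.4376, 9.6716, -0.1031)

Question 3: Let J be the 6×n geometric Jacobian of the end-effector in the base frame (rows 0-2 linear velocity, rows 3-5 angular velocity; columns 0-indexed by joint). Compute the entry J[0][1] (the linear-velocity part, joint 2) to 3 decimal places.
-0.955

axis z_1 = (0.5000,0.8660,0.0000); lever o_n−o_1 = (0.4285,9.1716,-1.1031)
cross product → J_v[:, 1] = (-0.9553,0.5515,4.2148)
J_ω[:, 1] = z_1
entry J[0][1] = -0.9553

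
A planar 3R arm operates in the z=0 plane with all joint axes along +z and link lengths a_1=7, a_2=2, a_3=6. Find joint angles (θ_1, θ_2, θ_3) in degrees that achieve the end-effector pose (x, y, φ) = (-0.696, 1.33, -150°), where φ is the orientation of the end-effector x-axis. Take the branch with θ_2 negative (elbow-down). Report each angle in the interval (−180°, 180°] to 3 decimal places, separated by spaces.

59.998 -119.999 -89.999

wrist centre = target − a_3·(cos φ, sin φ) = (4.5002, 4.3300)
cos θ_2 = (39.0003−7²−2²)/(2·7·2) = -0.5000; θ_2 = -119.9994° (elbow-down)
β = atan2(4.3300,4.5002) = 43.8961°; ψ = atan2(-1.7321,6.0000) = -16.1022°
θ_1 = β − ψ = 59.9982°
θ_3 = φ − θ_1 − θ_2 = -89.9989° (wrapped to (-180°,180°])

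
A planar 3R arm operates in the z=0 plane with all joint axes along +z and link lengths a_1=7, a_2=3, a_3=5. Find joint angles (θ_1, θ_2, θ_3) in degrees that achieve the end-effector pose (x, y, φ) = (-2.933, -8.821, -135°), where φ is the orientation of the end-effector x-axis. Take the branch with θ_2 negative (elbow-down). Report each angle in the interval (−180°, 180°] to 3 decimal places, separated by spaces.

wrist centre = target − a_3·(cos φ, sin φ) = (0.6025, -5.2855)
cos θ_2 = (28.2992−7²−3²)/(2·7·3) = -0.7072; θ_2 = -135.0045° (elbow-down)
β = atan2(-5.2855,0.6025) = -83.4965°; ψ = atan2(-2.1212,4.8785) = -23.4992°
θ_1 = β − ψ = -59.9973°
θ_3 = φ − θ_1 − θ_2 = 60.0017° (wrapped to (-180°,180°])

-59.997 -135.004 60.002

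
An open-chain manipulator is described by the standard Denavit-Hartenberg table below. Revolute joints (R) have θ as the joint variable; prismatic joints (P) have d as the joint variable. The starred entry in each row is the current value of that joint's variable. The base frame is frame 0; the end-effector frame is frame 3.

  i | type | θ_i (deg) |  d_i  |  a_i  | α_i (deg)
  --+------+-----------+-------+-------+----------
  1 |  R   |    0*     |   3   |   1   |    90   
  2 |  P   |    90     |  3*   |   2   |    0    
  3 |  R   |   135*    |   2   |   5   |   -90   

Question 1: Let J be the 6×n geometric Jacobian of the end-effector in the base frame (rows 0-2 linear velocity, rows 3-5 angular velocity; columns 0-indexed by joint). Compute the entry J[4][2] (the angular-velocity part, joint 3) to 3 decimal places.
axis z_2 = (0.0000,-1.0000,0.0000); lever o_n−o_2 = (-3.5355,-2.0000,-3.5355)
cross product → J_v[:, 2] = (3.5355,-0.0000,-3.5355)
J_ω[:, 2] = z_2
entry J[4][2] = -1.0000

-1.000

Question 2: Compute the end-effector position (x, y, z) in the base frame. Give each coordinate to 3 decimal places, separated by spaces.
-2.536 -5.000 1.464

after link 1: o_1 = (1.0000, 0.0000, 3.0000)
after link 2: o_2 = (1.0000, -3.0000, 5.0000)
after link 3: o_3 = (-2.5355, -5.0000, 1.4645)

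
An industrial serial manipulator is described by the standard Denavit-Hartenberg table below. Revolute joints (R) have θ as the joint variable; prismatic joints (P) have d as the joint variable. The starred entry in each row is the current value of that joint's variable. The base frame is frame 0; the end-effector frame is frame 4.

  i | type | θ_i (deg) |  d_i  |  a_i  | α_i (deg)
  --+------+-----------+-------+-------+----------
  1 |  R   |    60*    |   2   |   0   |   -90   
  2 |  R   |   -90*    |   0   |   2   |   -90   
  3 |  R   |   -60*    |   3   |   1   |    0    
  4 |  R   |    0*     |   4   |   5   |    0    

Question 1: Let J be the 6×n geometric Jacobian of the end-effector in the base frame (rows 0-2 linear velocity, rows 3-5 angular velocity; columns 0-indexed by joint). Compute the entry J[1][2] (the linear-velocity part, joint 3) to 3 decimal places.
axis z_2 = (0.5000,0.8660,-0.0000); lever o_n−o_2 = (-1.0000,8.6603,3.0000)
cross product → J_v[:, 2] = (2.5981,-1.5000,5.1962)
J_ω[:, 2] = z_2
entry J[1][2] = -1.5000

-1.500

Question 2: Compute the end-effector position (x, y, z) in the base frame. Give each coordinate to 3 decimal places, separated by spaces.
-1.000 8.660 7.000

after link 1: o_1 = (0.0000, 0.0000, 2.0000)
after link 2: o_2 = (0.0000, 0.0000, 4.0000)
after link 3: o_3 = (0.7500, 3.0311, 4.5000)
after link 4: o_4 = (-1.0000, 8.6603, 7.0000)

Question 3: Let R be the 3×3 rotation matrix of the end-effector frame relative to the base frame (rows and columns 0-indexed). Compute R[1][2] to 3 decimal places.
0.866

End-effector z-axis (col 2 of R) = (0.5000,0.8660,-0.0000)
R[1][2] = 0.8660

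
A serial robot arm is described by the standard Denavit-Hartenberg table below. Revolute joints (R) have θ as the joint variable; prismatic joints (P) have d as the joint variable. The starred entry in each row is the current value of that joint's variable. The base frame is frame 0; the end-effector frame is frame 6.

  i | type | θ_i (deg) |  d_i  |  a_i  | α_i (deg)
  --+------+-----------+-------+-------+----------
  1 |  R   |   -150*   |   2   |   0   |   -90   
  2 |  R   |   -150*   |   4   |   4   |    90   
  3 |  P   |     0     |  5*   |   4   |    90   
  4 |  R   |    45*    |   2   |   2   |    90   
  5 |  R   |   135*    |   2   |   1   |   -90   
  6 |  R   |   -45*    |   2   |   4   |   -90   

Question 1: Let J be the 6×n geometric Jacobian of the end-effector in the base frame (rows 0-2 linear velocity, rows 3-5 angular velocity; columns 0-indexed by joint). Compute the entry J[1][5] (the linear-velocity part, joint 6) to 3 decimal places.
axis z_5 = (-0.2380,-0.9539,0.1830); lever o_n−o_5 = (-2.5150,-0.7756,3.6157)
cross product → J_v[:, 5] = (-3.3070,0.4001,-2.2144)
J_ω[:, 5] = z_5
entry J[1][5] = 0.4001

0.400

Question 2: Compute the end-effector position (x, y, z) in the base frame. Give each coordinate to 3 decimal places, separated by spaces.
7.826 3.702 6.883

after link 1: o_1 = (0.0000, 0.0000, 2.0000)
after link 2: o_2 = (5.0000, -1.7321, 4.0000)
after link 3: o_3 = (10.1651, 1.2500, 1.6699)
after link 4: o_4 = (10.8381, 3.9480, 1.1522)
after link 5: o_5 = (10.3413, 4.4777, 3.2671)
after link 6: o_6 = (7.8264, 3.7021, 6.8828)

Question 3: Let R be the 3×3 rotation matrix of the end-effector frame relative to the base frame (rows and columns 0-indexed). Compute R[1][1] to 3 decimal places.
End-effector y-axis (col 1 of R) = (0.2380,0.9539,-0.1830)
R[1][1] = 0.9539

0.954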